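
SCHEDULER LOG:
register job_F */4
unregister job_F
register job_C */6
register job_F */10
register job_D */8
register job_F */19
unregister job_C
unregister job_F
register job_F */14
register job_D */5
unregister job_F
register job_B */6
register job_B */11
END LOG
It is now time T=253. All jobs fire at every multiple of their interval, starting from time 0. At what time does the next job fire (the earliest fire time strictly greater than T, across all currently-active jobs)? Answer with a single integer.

Op 1: register job_F */4 -> active={job_F:*/4}
Op 2: unregister job_F -> active={}
Op 3: register job_C */6 -> active={job_C:*/6}
Op 4: register job_F */10 -> active={job_C:*/6, job_F:*/10}
Op 5: register job_D */8 -> active={job_C:*/6, job_D:*/8, job_F:*/10}
Op 6: register job_F */19 -> active={job_C:*/6, job_D:*/8, job_F:*/19}
Op 7: unregister job_C -> active={job_D:*/8, job_F:*/19}
Op 8: unregister job_F -> active={job_D:*/8}
Op 9: register job_F */14 -> active={job_D:*/8, job_F:*/14}
Op 10: register job_D */5 -> active={job_D:*/5, job_F:*/14}
Op 11: unregister job_F -> active={job_D:*/5}
Op 12: register job_B */6 -> active={job_B:*/6, job_D:*/5}
Op 13: register job_B */11 -> active={job_B:*/11, job_D:*/5}
  job_B: interval 11, next fire after T=253 is 264
  job_D: interval 5, next fire after T=253 is 255
Earliest fire time = 255 (job job_D)

Answer: 255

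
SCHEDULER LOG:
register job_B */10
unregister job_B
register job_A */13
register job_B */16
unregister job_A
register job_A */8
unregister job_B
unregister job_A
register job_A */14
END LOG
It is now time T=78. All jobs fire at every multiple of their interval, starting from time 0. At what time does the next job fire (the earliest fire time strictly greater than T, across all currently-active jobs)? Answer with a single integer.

Answer: 84

Derivation:
Op 1: register job_B */10 -> active={job_B:*/10}
Op 2: unregister job_B -> active={}
Op 3: register job_A */13 -> active={job_A:*/13}
Op 4: register job_B */16 -> active={job_A:*/13, job_B:*/16}
Op 5: unregister job_A -> active={job_B:*/16}
Op 6: register job_A */8 -> active={job_A:*/8, job_B:*/16}
Op 7: unregister job_B -> active={job_A:*/8}
Op 8: unregister job_A -> active={}
Op 9: register job_A */14 -> active={job_A:*/14}
  job_A: interval 14, next fire after T=78 is 84
Earliest fire time = 84 (job job_A)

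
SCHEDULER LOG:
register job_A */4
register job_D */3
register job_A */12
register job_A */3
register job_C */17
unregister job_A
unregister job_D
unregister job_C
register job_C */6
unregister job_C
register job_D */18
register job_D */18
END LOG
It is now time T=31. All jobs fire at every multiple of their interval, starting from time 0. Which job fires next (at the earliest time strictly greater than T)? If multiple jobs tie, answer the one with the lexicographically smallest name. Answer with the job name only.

Answer: job_D

Derivation:
Op 1: register job_A */4 -> active={job_A:*/4}
Op 2: register job_D */3 -> active={job_A:*/4, job_D:*/3}
Op 3: register job_A */12 -> active={job_A:*/12, job_D:*/3}
Op 4: register job_A */3 -> active={job_A:*/3, job_D:*/3}
Op 5: register job_C */17 -> active={job_A:*/3, job_C:*/17, job_D:*/3}
Op 6: unregister job_A -> active={job_C:*/17, job_D:*/3}
Op 7: unregister job_D -> active={job_C:*/17}
Op 8: unregister job_C -> active={}
Op 9: register job_C */6 -> active={job_C:*/6}
Op 10: unregister job_C -> active={}
Op 11: register job_D */18 -> active={job_D:*/18}
Op 12: register job_D */18 -> active={job_D:*/18}
  job_D: interval 18, next fire after T=31 is 36
Earliest = 36, winner (lex tiebreak) = job_D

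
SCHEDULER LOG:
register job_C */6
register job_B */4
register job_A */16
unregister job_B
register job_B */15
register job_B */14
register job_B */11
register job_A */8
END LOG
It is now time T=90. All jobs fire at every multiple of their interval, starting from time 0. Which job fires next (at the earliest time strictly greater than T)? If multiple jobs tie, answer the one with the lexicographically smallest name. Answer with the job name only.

Answer: job_A

Derivation:
Op 1: register job_C */6 -> active={job_C:*/6}
Op 2: register job_B */4 -> active={job_B:*/4, job_C:*/6}
Op 3: register job_A */16 -> active={job_A:*/16, job_B:*/4, job_C:*/6}
Op 4: unregister job_B -> active={job_A:*/16, job_C:*/6}
Op 5: register job_B */15 -> active={job_A:*/16, job_B:*/15, job_C:*/6}
Op 6: register job_B */14 -> active={job_A:*/16, job_B:*/14, job_C:*/6}
Op 7: register job_B */11 -> active={job_A:*/16, job_B:*/11, job_C:*/6}
Op 8: register job_A */8 -> active={job_A:*/8, job_B:*/11, job_C:*/6}
  job_A: interval 8, next fire after T=90 is 96
  job_B: interval 11, next fire after T=90 is 99
  job_C: interval 6, next fire after T=90 is 96
Earliest = 96, winner (lex tiebreak) = job_A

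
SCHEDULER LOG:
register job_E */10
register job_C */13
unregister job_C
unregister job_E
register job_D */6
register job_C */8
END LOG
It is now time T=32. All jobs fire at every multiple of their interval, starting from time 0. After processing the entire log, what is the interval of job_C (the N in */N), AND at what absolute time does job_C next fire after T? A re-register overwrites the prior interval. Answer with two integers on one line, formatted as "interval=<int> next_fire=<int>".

Op 1: register job_E */10 -> active={job_E:*/10}
Op 2: register job_C */13 -> active={job_C:*/13, job_E:*/10}
Op 3: unregister job_C -> active={job_E:*/10}
Op 4: unregister job_E -> active={}
Op 5: register job_D */6 -> active={job_D:*/6}
Op 6: register job_C */8 -> active={job_C:*/8, job_D:*/6}
Final interval of job_C = 8
Next fire of job_C after T=32: (32//8+1)*8 = 40

Answer: interval=8 next_fire=40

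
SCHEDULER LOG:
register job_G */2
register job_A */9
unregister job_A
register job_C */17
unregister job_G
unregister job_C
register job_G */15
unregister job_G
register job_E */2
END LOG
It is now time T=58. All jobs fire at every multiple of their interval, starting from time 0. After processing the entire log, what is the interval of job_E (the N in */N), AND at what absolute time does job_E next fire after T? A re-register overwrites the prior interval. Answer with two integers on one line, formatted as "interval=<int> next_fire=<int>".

Answer: interval=2 next_fire=60

Derivation:
Op 1: register job_G */2 -> active={job_G:*/2}
Op 2: register job_A */9 -> active={job_A:*/9, job_G:*/2}
Op 3: unregister job_A -> active={job_G:*/2}
Op 4: register job_C */17 -> active={job_C:*/17, job_G:*/2}
Op 5: unregister job_G -> active={job_C:*/17}
Op 6: unregister job_C -> active={}
Op 7: register job_G */15 -> active={job_G:*/15}
Op 8: unregister job_G -> active={}
Op 9: register job_E */2 -> active={job_E:*/2}
Final interval of job_E = 2
Next fire of job_E after T=58: (58//2+1)*2 = 60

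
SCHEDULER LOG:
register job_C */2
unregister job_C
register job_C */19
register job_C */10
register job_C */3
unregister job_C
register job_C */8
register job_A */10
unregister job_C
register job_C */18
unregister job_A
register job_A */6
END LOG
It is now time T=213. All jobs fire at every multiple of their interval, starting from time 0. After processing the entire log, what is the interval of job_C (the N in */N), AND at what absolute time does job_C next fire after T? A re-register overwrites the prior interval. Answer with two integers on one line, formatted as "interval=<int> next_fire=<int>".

Op 1: register job_C */2 -> active={job_C:*/2}
Op 2: unregister job_C -> active={}
Op 3: register job_C */19 -> active={job_C:*/19}
Op 4: register job_C */10 -> active={job_C:*/10}
Op 5: register job_C */3 -> active={job_C:*/3}
Op 6: unregister job_C -> active={}
Op 7: register job_C */8 -> active={job_C:*/8}
Op 8: register job_A */10 -> active={job_A:*/10, job_C:*/8}
Op 9: unregister job_C -> active={job_A:*/10}
Op 10: register job_C */18 -> active={job_A:*/10, job_C:*/18}
Op 11: unregister job_A -> active={job_C:*/18}
Op 12: register job_A */6 -> active={job_A:*/6, job_C:*/18}
Final interval of job_C = 18
Next fire of job_C after T=213: (213//18+1)*18 = 216

Answer: interval=18 next_fire=216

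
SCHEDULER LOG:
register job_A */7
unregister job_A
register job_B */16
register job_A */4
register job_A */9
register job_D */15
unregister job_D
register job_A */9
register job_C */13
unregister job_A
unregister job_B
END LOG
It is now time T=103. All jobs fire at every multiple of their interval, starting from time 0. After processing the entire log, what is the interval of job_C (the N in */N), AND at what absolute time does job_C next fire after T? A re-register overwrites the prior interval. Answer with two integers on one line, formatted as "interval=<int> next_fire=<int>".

Answer: interval=13 next_fire=104

Derivation:
Op 1: register job_A */7 -> active={job_A:*/7}
Op 2: unregister job_A -> active={}
Op 3: register job_B */16 -> active={job_B:*/16}
Op 4: register job_A */4 -> active={job_A:*/4, job_B:*/16}
Op 5: register job_A */9 -> active={job_A:*/9, job_B:*/16}
Op 6: register job_D */15 -> active={job_A:*/9, job_B:*/16, job_D:*/15}
Op 7: unregister job_D -> active={job_A:*/9, job_B:*/16}
Op 8: register job_A */9 -> active={job_A:*/9, job_B:*/16}
Op 9: register job_C */13 -> active={job_A:*/9, job_B:*/16, job_C:*/13}
Op 10: unregister job_A -> active={job_B:*/16, job_C:*/13}
Op 11: unregister job_B -> active={job_C:*/13}
Final interval of job_C = 13
Next fire of job_C after T=103: (103//13+1)*13 = 104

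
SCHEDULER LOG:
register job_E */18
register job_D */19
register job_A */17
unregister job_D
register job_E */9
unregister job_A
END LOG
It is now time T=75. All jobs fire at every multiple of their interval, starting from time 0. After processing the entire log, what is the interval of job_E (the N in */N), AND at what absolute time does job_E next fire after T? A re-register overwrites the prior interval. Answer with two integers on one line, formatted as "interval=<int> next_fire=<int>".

Answer: interval=9 next_fire=81

Derivation:
Op 1: register job_E */18 -> active={job_E:*/18}
Op 2: register job_D */19 -> active={job_D:*/19, job_E:*/18}
Op 3: register job_A */17 -> active={job_A:*/17, job_D:*/19, job_E:*/18}
Op 4: unregister job_D -> active={job_A:*/17, job_E:*/18}
Op 5: register job_E */9 -> active={job_A:*/17, job_E:*/9}
Op 6: unregister job_A -> active={job_E:*/9}
Final interval of job_E = 9
Next fire of job_E after T=75: (75//9+1)*9 = 81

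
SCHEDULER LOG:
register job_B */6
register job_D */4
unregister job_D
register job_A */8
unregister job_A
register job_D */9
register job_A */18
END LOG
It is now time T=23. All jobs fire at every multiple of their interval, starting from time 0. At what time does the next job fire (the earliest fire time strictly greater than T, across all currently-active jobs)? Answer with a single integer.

Op 1: register job_B */6 -> active={job_B:*/6}
Op 2: register job_D */4 -> active={job_B:*/6, job_D:*/4}
Op 3: unregister job_D -> active={job_B:*/6}
Op 4: register job_A */8 -> active={job_A:*/8, job_B:*/6}
Op 5: unregister job_A -> active={job_B:*/6}
Op 6: register job_D */9 -> active={job_B:*/6, job_D:*/9}
Op 7: register job_A */18 -> active={job_A:*/18, job_B:*/6, job_D:*/9}
  job_A: interval 18, next fire after T=23 is 36
  job_B: interval 6, next fire after T=23 is 24
  job_D: interval 9, next fire after T=23 is 27
Earliest fire time = 24 (job job_B)

Answer: 24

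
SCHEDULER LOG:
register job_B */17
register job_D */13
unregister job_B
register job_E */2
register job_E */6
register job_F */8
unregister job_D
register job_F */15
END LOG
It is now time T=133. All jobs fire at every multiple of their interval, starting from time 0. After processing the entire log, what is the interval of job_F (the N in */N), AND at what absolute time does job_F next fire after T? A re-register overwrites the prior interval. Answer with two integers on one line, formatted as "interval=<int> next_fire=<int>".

Answer: interval=15 next_fire=135

Derivation:
Op 1: register job_B */17 -> active={job_B:*/17}
Op 2: register job_D */13 -> active={job_B:*/17, job_D:*/13}
Op 3: unregister job_B -> active={job_D:*/13}
Op 4: register job_E */2 -> active={job_D:*/13, job_E:*/2}
Op 5: register job_E */6 -> active={job_D:*/13, job_E:*/6}
Op 6: register job_F */8 -> active={job_D:*/13, job_E:*/6, job_F:*/8}
Op 7: unregister job_D -> active={job_E:*/6, job_F:*/8}
Op 8: register job_F */15 -> active={job_E:*/6, job_F:*/15}
Final interval of job_F = 15
Next fire of job_F after T=133: (133//15+1)*15 = 135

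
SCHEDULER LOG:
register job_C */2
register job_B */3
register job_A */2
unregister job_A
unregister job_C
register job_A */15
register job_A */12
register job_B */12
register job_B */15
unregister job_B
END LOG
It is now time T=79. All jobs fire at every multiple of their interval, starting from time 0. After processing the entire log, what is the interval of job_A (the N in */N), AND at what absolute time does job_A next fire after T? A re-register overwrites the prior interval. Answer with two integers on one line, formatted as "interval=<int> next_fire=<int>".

Op 1: register job_C */2 -> active={job_C:*/2}
Op 2: register job_B */3 -> active={job_B:*/3, job_C:*/2}
Op 3: register job_A */2 -> active={job_A:*/2, job_B:*/3, job_C:*/2}
Op 4: unregister job_A -> active={job_B:*/3, job_C:*/2}
Op 5: unregister job_C -> active={job_B:*/3}
Op 6: register job_A */15 -> active={job_A:*/15, job_B:*/3}
Op 7: register job_A */12 -> active={job_A:*/12, job_B:*/3}
Op 8: register job_B */12 -> active={job_A:*/12, job_B:*/12}
Op 9: register job_B */15 -> active={job_A:*/12, job_B:*/15}
Op 10: unregister job_B -> active={job_A:*/12}
Final interval of job_A = 12
Next fire of job_A after T=79: (79//12+1)*12 = 84

Answer: interval=12 next_fire=84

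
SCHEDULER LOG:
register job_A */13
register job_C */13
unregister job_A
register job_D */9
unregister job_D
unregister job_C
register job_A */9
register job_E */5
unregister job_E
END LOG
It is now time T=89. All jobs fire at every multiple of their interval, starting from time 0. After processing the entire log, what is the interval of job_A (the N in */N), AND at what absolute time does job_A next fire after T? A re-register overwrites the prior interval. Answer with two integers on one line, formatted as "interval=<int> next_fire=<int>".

Answer: interval=9 next_fire=90

Derivation:
Op 1: register job_A */13 -> active={job_A:*/13}
Op 2: register job_C */13 -> active={job_A:*/13, job_C:*/13}
Op 3: unregister job_A -> active={job_C:*/13}
Op 4: register job_D */9 -> active={job_C:*/13, job_D:*/9}
Op 5: unregister job_D -> active={job_C:*/13}
Op 6: unregister job_C -> active={}
Op 7: register job_A */9 -> active={job_A:*/9}
Op 8: register job_E */5 -> active={job_A:*/9, job_E:*/5}
Op 9: unregister job_E -> active={job_A:*/9}
Final interval of job_A = 9
Next fire of job_A after T=89: (89//9+1)*9 = 90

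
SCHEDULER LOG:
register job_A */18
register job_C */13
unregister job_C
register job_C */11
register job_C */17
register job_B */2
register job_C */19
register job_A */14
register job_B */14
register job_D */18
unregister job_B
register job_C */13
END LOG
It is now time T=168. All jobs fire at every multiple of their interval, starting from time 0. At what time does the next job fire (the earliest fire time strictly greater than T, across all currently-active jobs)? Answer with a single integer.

Answer: 169

Derivation:
Op 1: register job_A */18 -> active={job_A:*/18}
Op 2: register job_C */13 -> active={job_A:*/18, job_C:*/13}
Op 3: unregister job_C -> active={job_A:*/18}
Op 4: register job_C */11 -> active={job_A:*/18, job_C:*/11}
Op 5: register job_C */17 -> active={job_A:*/18, job_C:*/17}
Op 6: register job_B */2 -> active={job_A:*/18, job_B:*/2, job_C:*/17}
Op 7: register job_C */19 -> active={job_A:*/18, job_B:*/2, job_C:*/19}
Op 8: register job_A */14 -> active={job_A:*/14, job_B:*/2, job_C:*/19}
Op 9: register job_B */14 -> active={job_A:*/14, job_B:*/14, job_C:*/19}
Op 10: register job_D */18 -> active={job_A:*/14, job_B:*/14, job_C:*/19, job_D:*/18}
Op 11: unregister job_B -> active={job_A:*/14, job_C:*/19, job_D:*/18}
Op 12: register job_C */13 -> active={job_A:*/14, job_C:*/13, job_D:*/18}
  job_A: interval 14, next fire after T=168 is 182
  job_C: interval 13, next fire after T=168 is 169
  job_D: interval 18, next fire after T=168 is 180
Earliest fire time = 169 (job job_C)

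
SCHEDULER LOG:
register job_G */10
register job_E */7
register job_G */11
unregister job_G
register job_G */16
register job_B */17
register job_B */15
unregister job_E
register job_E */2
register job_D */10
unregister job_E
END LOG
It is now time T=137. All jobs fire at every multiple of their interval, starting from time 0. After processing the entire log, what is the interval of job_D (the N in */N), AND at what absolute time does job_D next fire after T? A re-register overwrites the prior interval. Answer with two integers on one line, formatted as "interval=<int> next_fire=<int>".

Answer: interval=10 next_fire=140

Derivation:
Op 1: register job_G */10 -> active={job_G:*/10}
Op 2: register job_E */7 -> active={job_E:*/7, job_G:*/10}
Op 3: register job_G */11 -> active={job_E:*/7, job_G:*/11}
Op 4: unregister job_G -> active={job_E:*/7}
Op 5: register job_G */16 -> active={job_E:*/7, job_G:*/16}
Op 6: register job_B */17 -> active={job_B:*/17, job_E:*/7, job_G:*/16}
Op 7: register job_B */15 -> active={job_B:*/15, job_E:*/7, job_G:*/16}
Op 8: unregister job_E -> active={job_B:*/15, job_G:*/16}
Op 9: register job_E */2 -> active={job_B:*/15, job_E:*/2, job_G:*/16}
Op 10: register job_D */10 -> active={job_B:*/15, job_D:*/10, job_E:*/2, job_G:*/16}
Op 11: unregister job_E -> active={job_B:*/15, job_D:*/10, job_G:*/16}
Final interval of job_D = 10
Next fire of job_D after T=137: (137//10+1)*10 = 140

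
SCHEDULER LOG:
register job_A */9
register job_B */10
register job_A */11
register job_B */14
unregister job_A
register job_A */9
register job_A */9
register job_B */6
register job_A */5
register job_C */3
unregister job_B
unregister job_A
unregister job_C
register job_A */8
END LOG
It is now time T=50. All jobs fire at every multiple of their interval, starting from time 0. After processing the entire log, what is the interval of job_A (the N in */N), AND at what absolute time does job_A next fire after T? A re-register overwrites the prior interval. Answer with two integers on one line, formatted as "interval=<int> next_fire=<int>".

Op 1: register job_A */9 -> active={job_A:*/9}
Op 2: register job_B */10 -> active={job_A:*/9, job_B:*/10}
Op 3: register job_A */11 -> active={job_A:*/11, job_B:*/10}
Op 4: register job_B */14 -> active={job_A:*/11, job_B:*/14}
Op 5: unregister job_A -> active={job_B:*/14}
Op 6: register job_A */9 -> active={job_A:*/9, job_B:*/14}
Op 7: register job_A */9 -> active={job_A:*/9, job_B:*/14}
Op 8: register job_B */6 -> active={job_A:*/9, job_B:*/6}
Op 9: register job_A */5 -> active={job_A:*/5, job_B:*/6}
Op 10: register job_C */3 -> active={job_A:*/5, job_B:*/6, job_C:*/3}
Op 11: unregister job_B -> active={job_A:*/5, job_C:*/3}
Op 12: unregister job_A -> active={job_C:*/3}
Op 13: unregister job_C -> active={}
Op 14: register job_A */8 -> active={job_A:*/8}
Final interval of job_A = 8
Next fire of job_A after T=50: (50//8+1)*8 = 56

Answer: interval=8 next_fire=56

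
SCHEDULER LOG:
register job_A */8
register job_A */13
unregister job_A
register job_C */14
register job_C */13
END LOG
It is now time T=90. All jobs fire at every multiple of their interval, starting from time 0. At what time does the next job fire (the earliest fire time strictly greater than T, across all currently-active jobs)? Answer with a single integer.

Answer: 91

Derivation:
Op 1: register job_A */8 -> active={job_A:*/8}
Op 2: register job_A */13 -> active={job_A:*/13}
Op 3: unregister job_A -> active={}
Op 4: register job_C */14 -> active={job_C:*/14}
Op 5: register job_C */13 -> active={job_C:*/13}
  job_C: interval 13, next fire after T=90 is 91
Earliest fire time = 91 (job job_C)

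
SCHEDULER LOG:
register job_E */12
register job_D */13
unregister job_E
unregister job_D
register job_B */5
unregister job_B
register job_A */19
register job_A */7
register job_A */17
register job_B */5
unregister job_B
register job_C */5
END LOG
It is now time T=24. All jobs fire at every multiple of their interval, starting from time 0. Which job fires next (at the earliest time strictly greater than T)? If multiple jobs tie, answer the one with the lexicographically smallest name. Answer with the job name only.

Answer: job_C

Derivation:
Op 1: register job_E */12 -> active={job_E:*/12}
Op 2: register job_D */13 -> active={job_D:*/13, job_E:*/12}
Op 3: unregister job_E -> active={job_D:*/13}
Op 4: unregister job_D -> active={}
Op 5: register job_B */5 -> active={job_B:*/5}
Op 6: unregister job_B -> active={}
Op 7: register job_A */19 -> active={job_A:*/19}
Op 8: register job_A */7 -> active={job_A:*/7}
Op 9: register job_A */17 -> active={job_A:*/17}
Op 10: register job_B */5 -> active={job_A:*/17, job_B:*/5}
Op 11: unregister job_B -> active={job_A:*/17}
Op 12: register job_C */5 -> active={job_A:*/17, job_C:*/5}
  job_A: interval 17, next fire after T=24 is 34
  job_C: interval 5, next fire after T=24 is 25
Earliest = 25, winner (lex tiebreak) = job_C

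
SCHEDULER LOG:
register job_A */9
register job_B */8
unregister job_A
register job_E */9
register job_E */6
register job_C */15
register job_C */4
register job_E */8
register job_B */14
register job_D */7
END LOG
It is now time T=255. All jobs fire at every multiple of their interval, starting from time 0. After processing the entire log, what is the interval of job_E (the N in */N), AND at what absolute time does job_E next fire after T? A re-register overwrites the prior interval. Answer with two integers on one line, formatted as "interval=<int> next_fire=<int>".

Op 1: register job_A */9 -> active={job_A:*/9}
Op 2: register job_B */8 -> active={job_A:*/9, job_B:*/8}
Op 3: unregister job_A -> active={job_B:*/8}
Op 4: register job_E */9 -> active={job_B:*/8, job_E:*/9}
Op 5: register job_E */6 -> active={job_B:*/8, job_E:*/6}
Op 6: register job_C */15 -> active={job_B:*/8, job_C:*/15, job_E:*/6}
Op 7: register job_C */4 -> active={job_B:*/8, job_C:*/4, job_E:*/6}
Op 8: register job_E */8 -> active={job_B:*/8, job_C:*/4, job_E:*/8}
Op 9: register job_B */14 -> active={job_B:*/14, job_C:*/4, job_E:*/8}
Op 10: register job_D */7 -> active={job_B:*/14, job_C:*/4, job_D:*/7, job_E:*/8}
Final interval of job_E = 8
Next fire of job_E after T=255: (255//8+1)*8 = 256

Answer: interval=8 next_fire=256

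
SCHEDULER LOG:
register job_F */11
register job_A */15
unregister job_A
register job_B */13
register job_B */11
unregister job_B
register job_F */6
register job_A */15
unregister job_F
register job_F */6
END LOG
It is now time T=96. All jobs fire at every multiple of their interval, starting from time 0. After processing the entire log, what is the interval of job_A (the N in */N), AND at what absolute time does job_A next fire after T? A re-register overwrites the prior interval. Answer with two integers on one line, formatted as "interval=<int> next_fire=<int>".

Op 1: register job_F */11 -> active={job_F:*/11}
Op 2: register job_A */15 -> active={job_A:*/15, job_F:*/11}
Op 3: unregister job_A -> active={job_F:*/11}
Op 4: register job_B */13 -> active={job_B:*/13, job_F:*/11}
Op 5: register job_B */11 -> active={job_B:*/11, job_F:*/11}
Op 6: unregister job_B -> active={job_F:*/11}
Op 7: register job_F */6 -> active={job_F:*/6}
Op 8: register job_A */15 -> active={job_A:*/15, job_F:*/6}
Op 9: unregister job_F -> active={job_A:*/15}
Op 10: register job_F */6 -> active={job_A:*/15, job_F:*/6}
Final interval of job_A = 15
Next fire of job_A after T=96: (96//15+1)*15 = 105

Answer: interval=15 next_fire=105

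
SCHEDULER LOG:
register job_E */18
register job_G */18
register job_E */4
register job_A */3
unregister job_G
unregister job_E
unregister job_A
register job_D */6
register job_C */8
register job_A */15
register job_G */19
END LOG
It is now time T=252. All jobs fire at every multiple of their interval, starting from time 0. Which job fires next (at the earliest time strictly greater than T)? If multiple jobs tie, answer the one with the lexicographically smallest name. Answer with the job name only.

Op 1: register job_E */18 -> active={job_E:*/18}
Op 2: register job_G */18 -> active={job_E:*/18, job_G:*/18}
Op 3: register job_E */4 -> active={job_E:*/4, job_G:*/18}
Op 4: register job_A */3 -> active={job_A:*/3, job_E:*/4, job_G:*/18}
Op 5: unregister job_G -> active={job_A:*/3, job_E:*/4}
Op 6: unregister job_E -> active={job_A:*/3}
Op 7: unregister job_A -> active={}
Op 8: register job_D */6 -> active={job_D:*/6}
Op 9: register job_C */8 -> active={job_C:*/8, job_D:*/6}
Op 10: register job_A */15 -> active={job_A:*/15, job_C:*/8, job_D:*/6}
Op 11: register job_G */19 -> active={job_A:*/15, job_C:*/8, job_D:*/6, job_G:*/19}
  job_A: interval 15, next fire after T=252 is 255
  job_C: interval 8, next fire after T=252 is 256
  job_D: interval 6, next fire after T=252 is 258
  job_G: interval 19, next fire after T=252 is 266
Earliest = 255, winner (lex tiebreak) = job_A

Answer: job_A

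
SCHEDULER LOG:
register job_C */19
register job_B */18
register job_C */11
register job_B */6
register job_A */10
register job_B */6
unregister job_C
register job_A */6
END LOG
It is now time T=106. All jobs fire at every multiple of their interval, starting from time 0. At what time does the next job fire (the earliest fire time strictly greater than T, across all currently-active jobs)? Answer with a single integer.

Op 1: register job_C */19 -> active={job_C:*/19}
Op 2: register job_B */18 -> active={job_B:*/18, job_C:*/19}
Op 3: register job_C */11 -> active={job_B:*/18, job_C:*/11}
Op 4: register job_B */6 -> active={job_B:*/6, job_C:*/11}
Op 5: register job_A */10 -> active={job_A:*/10, job_B:*/6, job_C:*/11}
Op 6: register job_B */6 -> active={job_A:*/10, job_B:*/6, job_C:*/11}
Op 7: unregister job_C -> active={job_A:*/10, job_B:*/6}
Op 8: register job_A */6 -> active={job_A:*/6, job_B:*/6}
  job_A: interval 6, next fire after T=106 is 108
  job_B: interval 6, next fire after T=106 is 108
Earliest fire time = 108 (job job_A)

Answer: 108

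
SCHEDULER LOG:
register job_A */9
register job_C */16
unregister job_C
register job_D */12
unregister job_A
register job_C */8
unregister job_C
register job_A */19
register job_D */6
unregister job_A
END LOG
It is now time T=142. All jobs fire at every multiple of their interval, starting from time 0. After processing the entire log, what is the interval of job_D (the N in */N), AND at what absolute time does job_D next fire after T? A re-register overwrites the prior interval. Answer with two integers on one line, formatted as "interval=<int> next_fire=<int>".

Answer: interval=6 next_fire=144

Derivation:
Op 1: register job_A */9 -> active={job_A:*/9}
Op 2: register job_C */16 -> active={job_A:*/9, job_C:*/16}
Op 3: unregister job_C -> active={job_A:*/9}
Op 4: register job_D */12 -> active={job_A:*/9, job_D:*/12}
Op 5: unregister job_A -> active={job_D:*/12}
Op 6: register job_C */8 -> active={job_C:*/8, job_D:*/12}
Op 7: unregister job_C -> active={job_D:*/12}
Op 8: register job_A */19 -> active={job_A:*/19, job_D:*/12}
Op 9: register job_D */6 -> active={job_A:*/19, job_D:*/6}
Op 10: unregister job_A -> active={job_D:*/6}
Final interval of job_D = 6
Next fire of job_D after T=142: (142//6+1)*6 = 144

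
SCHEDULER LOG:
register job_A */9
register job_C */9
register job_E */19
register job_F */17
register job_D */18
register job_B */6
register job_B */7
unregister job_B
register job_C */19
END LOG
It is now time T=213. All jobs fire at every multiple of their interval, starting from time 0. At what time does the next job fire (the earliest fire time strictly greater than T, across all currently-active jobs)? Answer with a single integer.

Answer: 216

Derivation:
Op 1: register job_A */9 -> active={job_A:*/9}
Op 2: register job_C */9 -> active={job_A:*/9, job_C:*/9}
Op 3: register job_E */19 -> active={job_A:*/9, job_C:*/9, job_E:*/19}
Op 4: register job_F */17 -> active={job_A:*/9, job_C:*/9, job_E:*/19, job_F:*/17}
Op 5: register job_D */18 -> active={job_A:*/9, job_C:*/9, job_D:*/18, job_E:*/19, job_F:*/17}
Op 6: register job_B */6 -> active={job_A:*/9, job_B:*/6, job_C:*/9, job_D:*/18, job_E:*/19, job_F:*/17}
Op 7: register job_B */7 -> active={job_A:*/9, job_B:*/7, job_C:*/9, job_D:*/18, job_E:*/19, job_F:*/17}
Op 8: unregister job_B -> active={job_A:*/9, job_C:*/9, job_D:*/18, job_E:*/19, job_F:*/17}
Op 9: register job_C */19 -> active={job_A:*/9, job_C:*/19, job_D:*/18, job_E:*/19, job_F:*/17}
  job_A: interval 9, next fire after T=213 is 216
  job_C: interval 19, next fire after T=213 is 228
  job_D: interval 18, next fire after T=213 is 216
  job_E: interval 19, next fire after T=213 is 228
  job_F: interval 17, next fire after T=213 is 221
Earliest fire time = 216 (job job_A)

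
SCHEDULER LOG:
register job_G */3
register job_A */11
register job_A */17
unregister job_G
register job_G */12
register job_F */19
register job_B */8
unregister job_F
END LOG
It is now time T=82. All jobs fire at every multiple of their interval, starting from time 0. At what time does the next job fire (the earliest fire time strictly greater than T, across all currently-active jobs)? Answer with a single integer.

Op 1: register job_G */3 -> active={job_G:*/3}
Op 2: register job_A */11 -> active={job_A:*/11, job_G:*/3}
Op 3: register job_A */17 -> active={job_A:*/17, job_G:*/3}
Op 4: unregister job_G -> active={job_A:*/17}
Op 5: register job_G */12 -> active={job_A:*/17, job_G:*/12}
Op 6: register job_F */19 -> active={job_A:*/17, job_F:*/19, job_G:*/12}
Op 7: register job_B */8 -> active={job_A:*/17, job_B:*/8, job_F:*/19, job_G:*/12}
Op 8: unregister job_F -> active={job_A:*/17, job_B:*/8, job_G:*/12}
  job_A: interval 17, next fire after T=82 is 85
  job_B: interval 8, next fire after T=82 is 88
  job_G: interval 12, next fire after T=82 is 84
Earliest fire time = 84 (job job_G)

Answer: 84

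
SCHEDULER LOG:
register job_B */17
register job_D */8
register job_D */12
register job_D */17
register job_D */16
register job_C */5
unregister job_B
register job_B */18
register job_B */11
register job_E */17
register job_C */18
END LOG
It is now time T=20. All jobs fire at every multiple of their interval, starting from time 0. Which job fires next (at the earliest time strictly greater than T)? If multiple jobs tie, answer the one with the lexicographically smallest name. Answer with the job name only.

Op 1: register job_B */17 -> active={job_B:*/17}
Op 2: register job_D */8 -> active={job_B:*/17, job_D:*/8}
Op 3: register job_D */12 -> active={job_B:*/17, job_D:*/12}
Op 4: register job_D */17 -> active={job_B:*/17, job_D:*/17}
Op 5: register job_D */16 -> active={job_B:*/17, job_D:*/16}
Op 6: register job_C */5 -> active={job_B:*/17, job_C:*/5, job_D:*/16}
Op 7: unregister job_B -> active={job_C:*/5, job_D:*/16}
Op 8: register job_B */18 -> active={job_B:*/18, job_C:*/5, job_D:*/16}
Op 9: register job_B */11 -> active={job_B:*/11, job_C:*/5, job_D:*/16}
Op 10: register job_E */17 -> active={job_B:*/11, job_C:*/5, job_D:*/16, job_E:*/17}
Op 11: register job_C */18 -> active={job_B:*/11, job_C:*/18, job_D:*/16, job_E:*/17}
  job_B: interval 11, next fire after T=20 is 22
  job_C: interval 18, next fire after T=20 is 36
  job_D: interval 16, next fire after T=20 is 32
  job_E: interval 17, next fire after T=20 is 34
Earliest = 22, winner (lex tiebreak) = job_B

Answer: job_B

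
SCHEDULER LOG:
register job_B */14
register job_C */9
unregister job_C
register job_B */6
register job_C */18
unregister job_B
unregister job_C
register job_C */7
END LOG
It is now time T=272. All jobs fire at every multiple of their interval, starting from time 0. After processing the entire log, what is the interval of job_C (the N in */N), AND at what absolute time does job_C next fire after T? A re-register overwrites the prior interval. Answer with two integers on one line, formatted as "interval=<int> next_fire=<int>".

Op 1: register job_B */14 -> active={job_B:*/14}
Op 2: register job_C */9 -> active={job_B:*/14, job_C:*/9}
Op 3: unregister job_C -> active={job_B:*/14}
Op 4: register job_B */6 -> active={job_B:*/6}
Op 5: register job_C */18 -> active={job_B:*/6, job_C:*/18}
Op 6: unregister job_B -> active={job_C:*/18}
Op 7: unregister job_C -> active={}
Op 8: register job_C */7 -> active={job_C:*/7}
Final interval of job_C = 7
Next fire of job_C after T=272: (272//7+1)*7 = 273

Answer: interval=7 next_fire=273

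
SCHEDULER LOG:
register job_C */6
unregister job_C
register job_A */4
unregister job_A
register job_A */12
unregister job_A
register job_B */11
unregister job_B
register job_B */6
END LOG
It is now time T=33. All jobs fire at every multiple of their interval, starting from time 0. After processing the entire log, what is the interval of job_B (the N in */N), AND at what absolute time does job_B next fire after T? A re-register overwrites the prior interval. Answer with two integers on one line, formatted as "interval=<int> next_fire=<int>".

Answer: interval=6 next_fire=36

Derivation:
Op 1: register job_C */6 -> active={job_C:*/6}
Op 2: unregister job_C -> active={}
Op 3: register job_A */4 -> active={job_A:*/4}
Op 4: unregister job_A -> active={}
Op 5: register job_A */12 -> active={job_A:*/12}
Op 6: unregister job_A -> active={}
Op 7: register job_B */11 -> active={job_B:*/11}
Op 8: unregister job_B -> active={}
Op 9: register job_B */6 -> active={job_B:*/6}
Final interval of job_B = 6
Next fire of job_B after T=33: (33//6+1)*6 = 36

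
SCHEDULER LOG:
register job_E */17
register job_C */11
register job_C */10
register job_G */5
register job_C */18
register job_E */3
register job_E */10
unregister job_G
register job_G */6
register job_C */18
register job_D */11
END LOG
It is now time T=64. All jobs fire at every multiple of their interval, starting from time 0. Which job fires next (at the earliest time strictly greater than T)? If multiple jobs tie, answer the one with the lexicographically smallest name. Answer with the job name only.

Op 1: register job_E */17 -> active={job_E:*/17}
Op 2: register job_C */11 -> active={job_C:*/11, job_E:*/17}
Op 3: register job_C */10 -> active={job_C:*/10, job_E:*/17}
Op 4: register job_G */5 -> active={job_C:*/10, job_E:*/17, job_G:*/5}
Op 5: register job_C */18 -> active={job_C:*/18, job_E:*/17, job_G:*/5}
Op 6: register job_E */3 -> active={job_C:*/18, job_E:*/3, job_G:*/5}
Op 7: register job_E */10 -> active={job_C:*/18, job_E:*/10, job_G:*/5}
Op 8: unregister job_G -> active={job_C:*/18, job_E:*/10}
Op 9: register job_G */6 -> active={job_C:*/18, job_E:*/10, job_G:*/6}
Op 10: register job_C */18 -> active={job_C:*/18, job_E:*/10, job_G:*/6}
Op 11: register job_D */11 -> active={job_C:*/18, job_D:*/11, job_E:*/10, job_G:*/6}
  job_C: interval 18, next fire after T=64 is 72
  job_D: interval 11, next fire after T=64 is 66
  job_E: interval 10, next fire after T=64 is 70
  job_G: interval 6, next fire after T=64 is 66
Earliest = 66, winner (lex tiebreak) = job_D

Answer: job_D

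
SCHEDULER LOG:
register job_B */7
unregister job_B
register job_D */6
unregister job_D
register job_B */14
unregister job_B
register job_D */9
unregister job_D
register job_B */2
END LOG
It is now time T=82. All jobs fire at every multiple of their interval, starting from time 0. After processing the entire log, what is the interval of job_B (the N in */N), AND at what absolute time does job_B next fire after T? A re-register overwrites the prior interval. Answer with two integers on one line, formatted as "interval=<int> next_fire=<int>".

Answer: interval=2 next_fire=84

Derivation:
Op 1: register job_B */7 -> active={job_B:*/7}
Op 2: unregister job_B -> active={}
Op 3: register job_D */6 -> active={job_D:*/6}
Op 4: unregister job_D -> active={}
Op 5: register job_B */14 -> active={job_B:*/14}
Op 6: unregister job_B -> active={}
Op 7: register job_D */9 -> active={job_D:*/9}
Op 8: unregister job_D -> active={}
Op 9: register job_B */2 -> active={job_B:*/2}
Final interval of job_B = 2
Next fire of job_B after T=82: (82//2+1)*2 = 84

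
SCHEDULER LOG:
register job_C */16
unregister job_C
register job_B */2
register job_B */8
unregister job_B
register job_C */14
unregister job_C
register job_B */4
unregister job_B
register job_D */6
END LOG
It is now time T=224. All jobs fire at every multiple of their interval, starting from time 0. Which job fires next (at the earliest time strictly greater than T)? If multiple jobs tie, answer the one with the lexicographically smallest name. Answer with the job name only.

Op 1: register job_C */16 -> active={job_C:*/16}
Op 2: unregister job_C -> active={}
Op 3: register job_B */2 -> active={job_B:*/2}
Op 4: register job_B */8 -> active={job_B:*/8}
Op 5: unregister job_B -> active={}
Op 6: register job_C */14 -> active={job_C:*/14}
Op 7: unregister job_C -> active={}
Op 8: register job_B */4 -> active={job_B:*/4}
Op 9: unregister job_B -> active={}
Op 10: register job_D */6 -> active={job_D:*/6}
  job_D: interval 6, next fire after T=224 is 228
Earliest = 228, winner (lex tiebreak) = job_D

Answer: job_D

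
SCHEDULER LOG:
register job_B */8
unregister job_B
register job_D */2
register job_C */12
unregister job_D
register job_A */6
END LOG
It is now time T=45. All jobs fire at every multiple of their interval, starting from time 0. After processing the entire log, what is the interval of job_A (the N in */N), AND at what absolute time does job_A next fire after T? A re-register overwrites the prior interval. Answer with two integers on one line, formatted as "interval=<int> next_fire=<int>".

Answer: interval=6 next_fire=48

Derivation:
Op 1: register job_B */8 -> active={job_B:*/8}
Op 2: unregister job_B -> active={}
Op 3: register job_D */2 -> active={job_D:*/2}
Op 4: register job_C */12 -> active={job_C:*/12, job_D:*/2}
Op 5: unregister job_D -> active={job_C:*/12}
Op 6: register job_A */6 -> active={job_A:*/6, job_C:*/12}
Final interval of job_A = 6
Next fire of job_A after T=45: (45//6+1)*6 = 48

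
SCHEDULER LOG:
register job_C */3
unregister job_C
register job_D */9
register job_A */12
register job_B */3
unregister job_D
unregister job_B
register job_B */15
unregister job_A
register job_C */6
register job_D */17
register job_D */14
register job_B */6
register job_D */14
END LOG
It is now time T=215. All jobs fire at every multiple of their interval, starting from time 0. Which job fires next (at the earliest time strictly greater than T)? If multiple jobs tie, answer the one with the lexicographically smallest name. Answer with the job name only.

Op 1: register job_C */3 -> active={job_C:*/3}
Op 2: unregister job_C -> active={}
Op 3: register job_D */9 -> active={job_D:*/9}
Op 4: register job_A */12 -> active={job_A:*/12, job_D:*/9}
Op 5: register job_B */3 -> active={job_A:*/12, job_B:*/3, job_D:*/9}
Op 6: unregister job_D -> active={job_A:*/12, job_B:*/3}
Op 7: unregister job_B -> active={job_A:*/12}
Op 8: register job_B */15 -> active={job_A:*/12, job_B:*/15}
Op 9: unregister job_A -> active={job_B:*/15}
Op 10: register job_C */6 -> active={job_B:*/15, job_C:*/6}
Op 11: register job_D */17 -> active={job_B:*/15, job_C:*/6, job_D:*/17}
Op 12: register job_D */14 -> active={job_B:*/15, job_C:*/6, job_D:*/14}
Op 13: register job_B */6 -> active={job_B:*/6, job_C:*/6, job_D:*/14}
Op 14: register job_D */14 -> active={job_B:*/6, job_C:*/6, job_D:*/14}
  job_B: interval 6, next fire after T=215 is 216
  job_C: interval 6, next fire after T=215 is 216
  job_D: interval 14, next fire after T=215 is 224
Earliest = 216, winner (lex tiebreak) = job_B

Answer: job_B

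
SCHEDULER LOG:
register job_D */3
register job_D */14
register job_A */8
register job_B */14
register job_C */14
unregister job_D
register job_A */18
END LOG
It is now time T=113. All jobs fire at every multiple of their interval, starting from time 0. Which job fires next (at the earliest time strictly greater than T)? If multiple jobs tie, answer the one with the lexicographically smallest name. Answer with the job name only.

Answer: job_A

Derivation:
Op 1: register job_D */3 -> active={job_D:*/3}
Op 2: register job_D */14 -> active={job_D:*/14}
Op 3: register job_A */8 -> active={job_A:*/8, job_D:*/14}
Op 4: register job_B */14 -> active={job_A:*/8, job_B:*/14, job_D:*/14}
Op 5: register job_C */14 -> active={job_A:*/8, job_B:*/14, job_C:*/14, job_D:*/14}
Op 6: unregister job_D -> active={job_A:*/8, job_B:*/14, job_C:*/14}
Op 7: register job_A */18 -> active={job_A:*/18, job_B:*/14, job_C:*/14}
  job_A: interval 18, next fire after T=113 is 126
  job_B: interval 14, next fire after T=113 is 126
  job_C: interval 14, next fire after T=113 is 126
Earliest = 126, winner (lex tiebreak) = job_A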